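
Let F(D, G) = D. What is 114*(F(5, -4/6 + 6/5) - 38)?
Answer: -3762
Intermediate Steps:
114*(F(5, -4/6 + 6/5) - 38) = 114*(5 - 38) = 114*(-33) = -3762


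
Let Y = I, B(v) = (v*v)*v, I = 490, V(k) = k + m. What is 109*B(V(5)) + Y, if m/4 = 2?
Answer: 239963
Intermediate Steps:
m = 8 (m = 4*2 = 8)
V(k) = 8 + k (V(k) = k + 8 = 8 + k)
B(v) = v³ (B(v) = v²*v = v³)
Y = 490
109*B(V(5)) + Y = 109*(8 + 5)³ + 490 = 109*13³ + 490 = 109*2197 + 490 = 239473 + 490 = 239963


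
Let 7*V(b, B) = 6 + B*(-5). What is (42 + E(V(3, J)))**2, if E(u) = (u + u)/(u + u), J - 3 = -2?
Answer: 1849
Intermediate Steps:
J = 1 (J = 3 - 2 = 1)
V(b, B) = 6/7 - 5*B/7 (V(b, B) = (6 + B*(-5))/7 = (6 - 5*B)/7 = 6/7 - 5*B/7)
E(u) = 1 (E(u) = (2*u)/((2*u)) = (2*u)*(1/(2*u)) = 1)
(42 + E(V(3, J)))**2 = (42 + 1)**2 = 43**2 = 1849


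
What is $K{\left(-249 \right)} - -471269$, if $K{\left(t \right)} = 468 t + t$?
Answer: $354488$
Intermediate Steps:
$K{\left(t \right)} = 469 t$
$K{\left(-249 \right)} - -471269 = 469 \left(-249\right) - -471269 = -116781 + 471269 = 354488$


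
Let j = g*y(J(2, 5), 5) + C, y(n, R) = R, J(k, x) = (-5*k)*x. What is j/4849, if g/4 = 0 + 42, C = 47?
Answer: 887/4849 ≈ 0.18292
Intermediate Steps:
J(k, x) = -5*k*x
g = 168 (g = 4*(0 + 42) = 4*42 = 168)
j = 887 (j = 168*5 + 47 = 840 + 47 = 887)
j/4849 = 887/4849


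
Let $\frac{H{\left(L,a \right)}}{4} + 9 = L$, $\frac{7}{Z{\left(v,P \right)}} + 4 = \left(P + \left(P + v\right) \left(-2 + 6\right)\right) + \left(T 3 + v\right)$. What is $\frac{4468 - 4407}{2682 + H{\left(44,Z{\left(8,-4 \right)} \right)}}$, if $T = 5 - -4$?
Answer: $\frac{61}{2822} \approx 0.021616$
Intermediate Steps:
$T = 9$ ($T = 5 + 4 = 9$)
$Z{\left(v,P \right)} = \frac{7}{23 + 5 P + 5 v}$ ($Z{\left(v,P \right)} = \frac{7}{-4 + \left(\left(P + \left(P + v\right) \left(-2 + 6\right)\right) + \left(9 \cdot 3 + v\right)\right)} = \frac{7}{-4 + \left(\left(P + \left(P + v\right) 4\right) + \left(27 + v\right)\right)} = \frac{7}{-4 + \left(\left(P + \left(4 P + 4 v\right)\right) + \left(27 + v\right)\right)} = \frac{7}{-4 + \left(\left(4 v + 5 P\right) + \left(27 + v\right)\right)} = \frac{7}{-4 + \left(27 + 5 P + 5 v\right)} = \frac{7}{23 + 5 P + 5 v}$)
$H{\left(L,a \right)} = -36 + 4 L$
$\frac{4468 - 4407}{2682 + H{\left(44,Z{\left(8,-4 \right)} \right)}} = \frac{4468 - 4407}{2682 + \left(-36 + 4 \cdot 44\right)} = \frac{61}{2682 + \left(-36 + 176\right)} = \frac{61}{2682 + 140} = \frac{61}{2822}$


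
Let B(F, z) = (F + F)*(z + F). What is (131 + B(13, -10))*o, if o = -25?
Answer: -5225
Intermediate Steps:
B(F, z) = 2*F*(F + z) (B(F, z) = (2*F)*(F + z) = 2*F*(F + z))
(131 + B(13, -10))*o = (131 + 2*13*(13 - 10))*(-25) = (131 + 2*13*3)*(-25) = (131 + 78)*(-25) = 209*(-25) = -5225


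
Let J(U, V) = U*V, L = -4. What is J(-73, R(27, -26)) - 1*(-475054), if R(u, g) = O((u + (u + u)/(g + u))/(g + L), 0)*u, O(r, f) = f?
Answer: 475054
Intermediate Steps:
R(u, g) = 0 (R(u, g) = 0*u = 0)
J(-73, R(27, -26)) - 1*(-475054) = -73*0 - 1*(-475054) = 0 + 475054 = 475054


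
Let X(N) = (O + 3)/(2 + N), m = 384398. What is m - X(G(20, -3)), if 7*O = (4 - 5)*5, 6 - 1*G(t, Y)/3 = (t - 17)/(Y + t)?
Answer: 890649894/2317 ≈ 3.8440e+5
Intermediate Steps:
G(t, Y) = 18 - 3*(-17 + t)/(Y + t) (G(t, Y) = 18 - 3*(t - 17)/(Y + t) = 18 - 3*(-17 + t)/(Y + t))
O = -5/7 (O = ((4 - 5)*5)/7 = (-1*5)/7 = (⅐)*(-5) = -5/7 ≈ -0.71429)
X(N) = 16/(7*(2 + N)) (X(N) = (-5/7 + 3)/(2 + N) = 16/(7*(2 + N)))
m - X(G(20, -3)) = 384398 - 16/(7*(2 + 3*(17 + 5*20 + 6*(-3))/(-3 + 20))) = 384398 - 16/(7*(2 + 3*(17 + 100 - 18)/17)) = 384398 - 16/(7*(2 + 3*(1/17)*99)) = 384398 - 16/(7*(2 + 297/17)) = 384398 - 16/(7*331/17) = 384398 - 16*17/(7*331) = 384398 - 1*272/2317 = 384398 - 272/2317 = 890649894/2317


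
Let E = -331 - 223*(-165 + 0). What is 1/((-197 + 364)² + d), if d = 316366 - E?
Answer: 1/307791 ≈ 3.2490e-6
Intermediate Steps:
E = 36464 (E = -331 - 223*(-165) = -331 + 36795 = 36464)
d = 279902 (d = 316366 - 1*36464 = 316366 - 36464 = 279902)
1/((-197 + 364)² + d) = 1/((-197 + 364)² + 279902) = 1/(167² + 279902) = 1/(27889 + 279902) = 1/307791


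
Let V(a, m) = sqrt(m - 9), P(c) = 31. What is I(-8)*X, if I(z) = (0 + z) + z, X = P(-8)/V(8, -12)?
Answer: 496*I*sqrt(21)/21 ≈ 108.24*I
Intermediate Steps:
V(a, m) = sqrt(-9 + m)
X = -31*I*sqrt(21)/21 (X = 31/(sqrt(-9 - 12)) = 31/(sqrt(-21)) = 31/((I*sqrt(21))) = 31*(-I*sqrt(21)/21) = -31*I*sqrt(21)/21 ≈ -6.7648*I)
I(z) = 2*z (I(z) = z + z = 2*z)
I(-8)*X = (2*(-8))*(-31*I*sqrt(21)/21) = -(-496)*I*sqrt(21)/21 = 496*I*sqrt(21)/21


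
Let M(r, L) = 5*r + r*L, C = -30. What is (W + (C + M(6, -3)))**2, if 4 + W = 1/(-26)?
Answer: 328329/676 ≈ 485.69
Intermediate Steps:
W = -105/26 (W = -4 + 1/(-26) = -4 - 1/26 = -105/26 ≈ -4.0385)
M(r, L) = 5*r + L*r
(W + (C + M(6, -3)))**2 = (-105/26 + (-30 + 6*(5 - 3)))**2 = (-105/26 + (-30 + 6*2))**2 = (-105/26 + (-30 + 12))**2 = (-105/26 - 18)**2 = (-573/26)**2 = 328329/676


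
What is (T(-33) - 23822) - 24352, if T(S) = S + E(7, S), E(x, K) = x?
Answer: -48200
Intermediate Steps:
T(S) = 7 + S (T(S) = S + 7 = 7 + S)
(T(-33) - 23822) - 24352 = ((7 - 33) - 23822) - 24352 = (-26 - 23822) - 24352 = -23848 - 24352 = -48200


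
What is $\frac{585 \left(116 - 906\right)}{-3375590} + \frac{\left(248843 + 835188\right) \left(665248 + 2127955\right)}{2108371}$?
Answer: $\frac{1022101286074589552}{711699606389} \approx 1.4361 \cdot 10^{6}$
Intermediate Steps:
$\frac{585 \left(116 - 906\right)}{-3375590} + \frac{\left(248843 + 835188\right) \left(665248 + 2127955\right)}{2108371} = 585 \left(-790\right) \left(- \frac{1}{3375590}\right) + 1084031 \cdot 2793203 \cdot \frac{1}{2108371} = \left(-462150\right) \left(- \frac{1}{3375590}\right) + 3027918641293 \cdot \frac{1}{2108371} = \frac{46215}{337559} + \frac{3027918641293}{2108371} = \frac{1022101286074589552}{711699606389}$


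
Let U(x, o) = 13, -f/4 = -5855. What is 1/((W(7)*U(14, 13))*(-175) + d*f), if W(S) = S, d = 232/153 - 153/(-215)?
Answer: 6579/238515101 ≈ 2.7583e-5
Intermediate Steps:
f = 23420 (f = -4*(-5855) = 23420)
d = 73289/32895 (d = 232*(1/153) - 153*(-1/215) = 232/153 + 153/215 = 73289/32895 ≈ 2.2280)
1/((W(7)*U(14, 13))*(-175) + d*f) = 1/((7*13)*(-175) + (73289/32895)*23420) = 1/(91*(-175) + 343285676/6579) = 1/(-15925 + 343285676/6579) = 1/(238515101/6579) = 6579/238515101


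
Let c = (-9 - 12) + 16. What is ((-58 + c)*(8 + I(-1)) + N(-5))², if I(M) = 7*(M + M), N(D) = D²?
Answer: 162409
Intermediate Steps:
c = -5 (c = -21 + 16 = -5)
I(M) = 14*M (I(M) = 7*(2*M) = 14*M)
((-58 + c)*(8 + I(-1)) + N(-5))² = ((-58 - 5)*(8 + 14*(-1)) + (-5)²)² = (-63*(8 - 14) + 25)² = (-63*(-6) + 25)² = (378 + 25)² = 403² = 162409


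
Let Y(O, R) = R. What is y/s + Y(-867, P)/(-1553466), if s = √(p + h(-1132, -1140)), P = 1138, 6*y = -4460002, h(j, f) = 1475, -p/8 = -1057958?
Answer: -569/776733 - 2230001*√940571/8465139 ≈ -255.49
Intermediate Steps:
p = 8463664 (p = -8*(-1057958) = 8463664)
y = -2230001/3 (y = (⅙)*(-4460002) = -2230001/3 ≈ -7.4333e+5)
s = 3*√940571 (s = √(8463664 + 1475) = √8465139 = 3*√940571 ≈ 2909.5)
y/s + Y(-867, P)/(-1553466) = -2230001*√940571/2821713/3 + 1138/(-1553466) = -2230001*√940571/8465139 + 1138*(-1/1553466) = -2230001*√940571/8465139 - 569/776733 = -569/776733 - 2230001*√940571/8465139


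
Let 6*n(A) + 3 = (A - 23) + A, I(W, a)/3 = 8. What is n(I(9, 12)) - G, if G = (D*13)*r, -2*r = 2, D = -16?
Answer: -613/3 ≈ -204.33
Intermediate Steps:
I(W, a) = 24 (I(W, a) = 3*8 = 24)
r = -1 (r = -1/2*2 = -1)
G = 208 (G = -16*13*(-1) = -208*(-1) = 208)
n(A) = -13/3 + A/3 (n(A) = -1/2 + ((A - 23) + A)/6 = -1/2 + ((-23 + A) + A)/6 = -1/2 + (-23 + 2*A)/6 = -1/2 + (-23/6 + A/3) = -13/3 + A/3)
n(I(9, 12)) - G = (-13/3 + (1/3)*24) - 1*208 = (-13/3 + 8) - 208 = 11/3 - 208 = -613/3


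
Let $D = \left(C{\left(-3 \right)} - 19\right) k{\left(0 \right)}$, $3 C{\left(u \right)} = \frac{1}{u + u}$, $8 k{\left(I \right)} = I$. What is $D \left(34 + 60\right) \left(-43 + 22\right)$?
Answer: $0$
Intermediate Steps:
$k{\left(I \right)} = \frac{I}{8}$
$C{\left(u \right)} = \frac{1}{6 u}$ ($C{\left(u \right)} = \frac{1}{3 \left(u + u\right)} = \frac{1}{3 \cdot 2 u} = \frac{\frac{1}{2} \frac{1}{u}}{3} = \frac{1}{6 u}$)
$D = 0$ ($D = \left(\frac{1}{6 \left(-3\right)} - 19\right) \frac{1}{8} \cdot 0 = \left(\frac{1}{6} \left(- \frac{1}{3}\right) - 19\right) 0 = \left(- \frac{1}{18} - 19\right) 0 = \left(- \frac{343}{18}\right) 0 = 0$)
$D \left(34 + 60\right) \left(-43 + 22\right) = 0 \left(34 + 60\right) \left(-43 + 22\right) = 0 \cdot 94 \left(-21\right) = 0 \left(-1974\right) = 0$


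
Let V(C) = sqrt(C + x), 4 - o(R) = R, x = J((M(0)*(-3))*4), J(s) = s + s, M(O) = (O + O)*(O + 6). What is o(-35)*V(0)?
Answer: 0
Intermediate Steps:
M(O) = 2*O*(6 + O) (M(O) = (2*O)*(6 + O) = 2*O*(6 + O))
J(s) = 2*s
x = 0 (x = 2*(((2*0*(6 + 0))*(-3))*4) = 2*(((2*0*6)*(-3))*4) = 2*((0*(-3))*4) = 2*(0*4) = 2*0 = 0)
o(R) = 4 - R
V(C) = sqrt(C) (V(C) = sqrt(C + 0) = sqrt(C))
o(-35)*V(0) = (4 - 1*(-35))*sqrt(0) = (4 + 35)*0 = 39*0 = 0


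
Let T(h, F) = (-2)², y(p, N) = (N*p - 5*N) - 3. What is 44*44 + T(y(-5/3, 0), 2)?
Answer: 1940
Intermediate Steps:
y(p, N) = -3 - 5*N + N*p (y(p, N) = (-5*N + N*p) - 3 = -3 - 5*N + N*p)
T(h, F) = 4
44*44 + T(y(-5/3, 0), 2) = 44*44 + 4 = 1936 + 4 = 1940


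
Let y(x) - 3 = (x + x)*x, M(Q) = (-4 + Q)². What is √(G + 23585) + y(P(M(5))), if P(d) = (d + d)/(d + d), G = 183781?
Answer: 5 + √207366 ≈ 460.37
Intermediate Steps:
P(d) = 1 (P(d) = (2*d)/((2*d)) = (2*d)*(1/(2*d)) = 1)
y(x) = 3 + 2*x² (y(x) = 3 + (x + x)*x = 3 + (2*x)*x = 3 + 2*x²)
√(G + 23585) + y(P(M(5))) = √(183781 + 23585) + (3 + 2*1²) = √207366 + (3 + 2*1) = √207366 + (3 + 2) = √207366 + 5 = 5 + √207366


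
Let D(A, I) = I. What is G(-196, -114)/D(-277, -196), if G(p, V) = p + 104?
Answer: 23/49 ≈ 0.46939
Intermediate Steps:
G(p, V) = 104 + p
G(-196, -114)/D(-277, -196) = (104 - 196)/(-196) = -92*(-1/196) = 23/49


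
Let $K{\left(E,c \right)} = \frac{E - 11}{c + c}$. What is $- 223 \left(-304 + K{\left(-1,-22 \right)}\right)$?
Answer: $\frac{745043}{11} \approx 67731.0$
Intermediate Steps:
$K{\left(E,c \right)} = \frac{-11 + E}{2 c}$
$- 223 \left(-304 + K{\left(-1,-22 \right)}\right) = - 223 \left(-304 + \frac{-11 - 1}{2 \left(-22\right)}\right) = - 223 \left(-304 + \frac{1}{2} \left(- \frac{1}{22}\right) \left(-12\right)\right) = - 223 \left(-304 + \frac{3}{11}\right) = \left(-223\right) \left(- \frac{3341}{11}\right) = \frac{745043}{11}$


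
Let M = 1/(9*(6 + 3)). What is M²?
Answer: 1/6561 ≈ 0.00015242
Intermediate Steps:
M = 1/81 (M = 1/(9*9) = 1/81 ≈ 0.012346)
M² = (1/81)² = 1/6561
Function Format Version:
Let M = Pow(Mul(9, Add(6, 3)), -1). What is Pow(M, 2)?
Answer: Rational(1, 6561) ≈ 0.00015242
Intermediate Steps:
M = Rational(1, 81) (M = Pow(Mul(9, 9), -1) = Pow(81, -1) = Rational(1, 81) ≈ 0.012346)
Pow(M, 2) = Pow(Rational(1, 81), 2) = Rational(1, 6561)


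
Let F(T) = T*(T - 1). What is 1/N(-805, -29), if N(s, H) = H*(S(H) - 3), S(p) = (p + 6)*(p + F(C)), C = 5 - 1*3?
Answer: -1/17922 ≈ -5.5797e-5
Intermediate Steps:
C = 2 (C = 5 - 3 = 2)
F(T) = T*(-1 + T)
S(p) = (2 + p)*(6 + p) (S(p) = (p + 6)*(p + 2*(-1 + 2)) = (6 + p)*(p + 2*1) = (6 + p)*(p + 2) = (6 + p)*(2 + p) = (2 + p)*(6 + p))
N(s, H) = H*(9 + H**2 + 8*H) (N(s, H) = H*((12 + H**2 + 8*H) - 3) = H*(9 + H**2 + 8*H))
1/N(-805, -29) = 1/(-29*(9 + (-29)**2 + 8*(-29))) = 1/(-29*(9 + 841 - 232)) = 1/(-29*618) = 1/(-17922) = -1/17922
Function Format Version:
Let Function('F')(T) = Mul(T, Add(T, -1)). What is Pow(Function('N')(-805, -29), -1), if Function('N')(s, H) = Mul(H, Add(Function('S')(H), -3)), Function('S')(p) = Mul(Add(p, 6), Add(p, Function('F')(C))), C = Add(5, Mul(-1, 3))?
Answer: Rational(-1, 17922) ≈ -5.5797e-5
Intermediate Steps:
C = 2 (C = Add(5, -3) = 2)
Function('F')(T) = Mul(T, Add(-1, T))
Function('S')(p) = Mul(Add(2, p), Add(6, p)) (Function('S')(p) = Mul(Add(p, 6), Add(p, Mul(2, Add(-1, 2)))) = Mul(Add(6, p), Add(p, Mul(2, 1))) = Mul(Add(6, p), Add(p, 2)) = Mul(Add(6, p), Add(2, p)) = Mul(Add(2, p), Add(6, p)))
Function('N')(s, H) = Mul(H, Add(9, Pow(H, 2), Mul(8, H))) (Function('N')(s, H) = Mul(H, Add(Add(12, Pow(H, 2), Mul(8, H)), -3)) = Mul(H, Add(9, Pow(H, 2), Mul(8, H))))
Pow(Function('N')(-805, -29), -1) = Pow(Mul(-29, Add(9, Pow(-29, 2), Mul(8, -29))), -1) = Pow(Mul(-29, Add(9, 841, -232)), -1) = Pow(Mul(-29, 618), -1) = Pow(-17922, -1) = Rational(-1, 17922)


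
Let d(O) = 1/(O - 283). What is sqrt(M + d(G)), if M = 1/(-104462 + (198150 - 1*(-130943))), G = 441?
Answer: sqrt(886460366858)/11830566 ≈ 0.079584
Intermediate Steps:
d(O) = 1/(-283 + O)
M = 1/224631 (M = 1/(-104462 + (198150 + 130943)) = 1/(-104462 + 329093) = 1/224631 ≈ 4.4517e-6)
sqrt(M + d(G)) = sqrt(1/224631 + 1/(-283 + 441)) = sqrt(1/224631 + 1/158) = sqrt(224789/35491698) = sqrt(886460366858)/11830566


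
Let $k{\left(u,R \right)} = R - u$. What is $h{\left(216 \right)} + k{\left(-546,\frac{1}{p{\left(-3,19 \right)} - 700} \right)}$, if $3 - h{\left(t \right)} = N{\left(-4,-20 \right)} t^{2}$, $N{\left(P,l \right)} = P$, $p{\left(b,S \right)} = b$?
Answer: $\frac{131582618}{703} \approx 1.8717 \cdot 10^{5}$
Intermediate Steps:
$h{\left(t \right)} = 3 + 4 t^{2}$ ($h{\left(t \right)} = 3 - - 4 t^{2} = 3 + 4 t^{2}$)
$h{\left(216 \right)} + k{\left(-546,\frac{1}{p{\left(-3,19 \right)} - 700} \right)} = \left(3 + 4 \cdot 216^{2}\right) + \left(\frac{1}{-3 - 700} - -546\right) = \left(3 + 4 \cdot 46656\right) + \left(\frac{1}{-703} + 546\right) = \left(3 + 186624\right) + \left(- \frac{1}{703} + 546\right) = 186627 + \frac{383837}{703} = \frac{131582618}{703}$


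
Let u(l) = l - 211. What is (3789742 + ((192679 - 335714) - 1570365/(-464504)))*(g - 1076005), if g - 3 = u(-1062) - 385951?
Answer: -1239287717190061809/232252 ≈ -5.3360e+12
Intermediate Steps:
u(l) = -211 + l
g = -387221 (g = 3 + ((-211 - 1062) - 385951) = 3 + (-1273 - 385951) = 3 - 387224 = -387221)
(3789742 + ((192679 - 335714) - 1570365/(-464504)))*(g - 1076005) = (3789742 + ((192679 - 335714) - 1570365/(-464504)))*(-387221 - 1076005) = (3789742 + (-143035 - 1570365*(-1/464504)))*(-1463226) = (3789742 + (-143035 + 1570365/464504))*(-1463226) = (3789742 - 66438759275/464504)*(-1463226) = (1693911558693/464504)*(-1463226) = -1239287717190061809/232252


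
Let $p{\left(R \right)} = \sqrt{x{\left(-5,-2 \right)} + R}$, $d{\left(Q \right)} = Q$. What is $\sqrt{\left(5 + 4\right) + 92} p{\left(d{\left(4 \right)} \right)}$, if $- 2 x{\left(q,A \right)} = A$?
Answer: $\sqrt{505} \approx 22.472$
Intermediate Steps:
$x{\left(q,A \right)} = - \frac{A}{2}$
$p{\left(R \right)} = \sqrt{1 + R}$ ($p{\left(R \right)} = \sqrt{\left(- \frac{1}{2}\right) \left(-2\right) + R} = \sqrt{1 + R}$)
$\sqrt{\left(5 + 4\right) + 92} p{\left(d{\left(4 \right)} \right)} = \sqrt{\left(5 + 4\right) + 92} \sqrt{1 + 4} = \sqrt{9 + 92} \sqrt{5} = \sqrt{101} \sqrt{5} = \sqrt{505}$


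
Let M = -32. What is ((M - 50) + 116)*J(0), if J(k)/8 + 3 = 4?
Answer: 272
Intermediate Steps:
J(k) = 8 (J(k) = -24 + 8*4 = -24 + 32 = 8)
((M - 50) + 116)*J(0) = ((-32 - 50) + 116)*8 = (-82 + 116)*8 = 34*8 = 272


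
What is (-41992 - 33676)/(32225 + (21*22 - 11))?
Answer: -18917/8169 ≈ -2.3157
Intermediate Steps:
(-41992 - 33676)/(32225 + (21*22 - 11)) = -75668/(32225 + (462 - 11)) = -75668/(32225 + 451) = -75668/32676 = -75668*1/32676 = -18917/8169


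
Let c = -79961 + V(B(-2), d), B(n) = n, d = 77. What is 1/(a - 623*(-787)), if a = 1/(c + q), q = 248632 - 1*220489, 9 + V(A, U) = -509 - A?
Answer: 52334/25659412533 ≈ 2.0396e-6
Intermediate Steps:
V(A, U) = -518 - A (V(A, U) = -9 + (-509 - A) = -518 - A)
q = 28143 (q = 248632 - 220489 = 28143)
c = -80477 (c = -79961 + (-518 - 1*(-2)) = -79961 + (-518 + 2) = -79961 - 516 = -80477)
a = -1/52334 (a = 1/(-80477 + 28143) = 1/(-52334) = -1/52334 ≈ -1.9108e-5)
1/(a - 623*(-787)) = 1/(-1/52334 - 623*(-787)) = 1/(-1/52334 + 490301) = 1/(25659412533/52334) = 52334/25659412533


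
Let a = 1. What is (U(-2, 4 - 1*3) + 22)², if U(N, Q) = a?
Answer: 529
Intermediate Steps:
U(N, Q) = 1
(U(-2, 4 - 1*3) + 22)² = (1 + 22)² = 23² = 529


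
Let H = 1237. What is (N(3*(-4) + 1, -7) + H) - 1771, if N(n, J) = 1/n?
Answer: -5875/11 ≈ -534.09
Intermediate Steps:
(N(3*(-4) + 1, -7) + H) - 1771 = (1/(3*(-4) + 1) + 1237) - 1771 = (1/(-12 + 1) + 1237) - 1771 = (1/(-11) + 1237) - 1771 = (-1/11 + 1237) - 1771 = 13606/11 - 1771 = -5875/11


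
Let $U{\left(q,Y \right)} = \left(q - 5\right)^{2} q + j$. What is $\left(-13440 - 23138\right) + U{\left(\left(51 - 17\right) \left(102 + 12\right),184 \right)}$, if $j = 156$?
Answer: $58080432094$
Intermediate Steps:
$U{\left(q,Y \right)} = 156 + q \left(-5 + q\right)^{2}$ ($U{\left(q,Y \right)} = \left(q - 5\right)^{2} q + 156 = \left(-5 + q\right)^{2} q + 156 = q \left(-5 + q\right)^{2} + 156 = 156 + q \left(-5 + q\right)^{2}$)
$\left(-13440 - 23138\right) + U{\left(\left(51 - 17\right) \left(102 + 12\right),184 \right)} = \left(-13440 - 23138\right) + \left(156 + \left(51 - 17\right) \left(102 + 12\right) \left(-5 + \left(51 - 17\right) \left(102 + 12\right)\right)^{2}\right) = \left(-13440 - 23138\right) + \left(156 + 34 \cdot 114 \left(-5 + 34 \cdot 114\right)^{2}\right) = -36578 + \left(156 + 3876 \left(-5 + 3876\right)^{2}\right) = -36578 + \left(156 + 3876 \cdot 3871^{2}\right) = -36578 + \left(156 + 3876 \cdot 14984641\right) = -36578 + \left(156 + 58080468516\right) = -36578 + 58080468672 = 58080432094$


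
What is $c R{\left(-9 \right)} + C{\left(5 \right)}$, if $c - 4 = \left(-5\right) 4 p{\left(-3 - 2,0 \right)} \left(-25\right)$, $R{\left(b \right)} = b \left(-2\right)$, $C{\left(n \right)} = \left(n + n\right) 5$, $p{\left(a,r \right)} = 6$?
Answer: $54122$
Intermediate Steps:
$C{\left(n \right)} = 10 n$ ($C{\left(n \right)} = 2 n 5 = 10 n$)
$R{\left(b \right)} = - 2 b$
$c = 3004$ ($c = 4 + \left(-5\right) 4 \cdot 6 \left(-25\right) = 4 + \left(-20\right) 6 \left(-25\right) = 4 - -3000 = 4 + 3000 = 3004$)
$c R{\left(-9 \right)} + C{\left(5 \right)} = 3004 \left(\left(-2\right) \left(-9\right)\right) + 10 \cdot 5 = 3004 \cdot 18 + 50 = 54072 + 50 = 54122$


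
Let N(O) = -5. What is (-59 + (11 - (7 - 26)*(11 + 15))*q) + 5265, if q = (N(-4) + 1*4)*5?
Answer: 2681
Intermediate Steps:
q = -5 (q = (-5 + 1*4)*5 = (-5 + 4)*5 = -1*5 = -5)
(-59 + (11 - (7 - 26)*(11 + 15))*q) + 5265 = (-59 + (11 - (7 - 26)*(11 + 15))*(-5)) + 5265 = (-59 + (11 - (-19)*26)*(-5)) + 5265 = (-59 + (11 - 1*(-494))*(-5)) + 5265 = (-59 + (11 + 494)*(-5)) + 5265 = (-59 + 505*(-5)) + 5265 = (-59 - 2525) + 5265 = -2584 + 5265 = 2681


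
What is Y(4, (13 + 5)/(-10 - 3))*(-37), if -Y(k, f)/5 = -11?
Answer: -2035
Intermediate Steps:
Y(k, f) = 55 (Y(k, f) = -5*(-11) = 55)
Y(4, (13 + 5)/(-10 - 3))*(-37) = 55*(-37) = -2035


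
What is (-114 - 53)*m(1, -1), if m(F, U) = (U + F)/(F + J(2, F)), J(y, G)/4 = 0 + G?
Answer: 0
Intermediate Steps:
J(y, G) = 4*G (J(y, G) = 4*(0 + G) = 4*G)
m(F, U) = (F + U)/(5*F) (m(F, U) = (U + F)/(F + 4*F) = (F + U)/((5*F)) = (F + U)*(1/(5*F)) = (F + U)/(5*F))
(-114 - 53)*m(1, -1) = (-114 - 53)*((⅕)*(1 - 1)/1) = -167*0/5 = -167*0 = 0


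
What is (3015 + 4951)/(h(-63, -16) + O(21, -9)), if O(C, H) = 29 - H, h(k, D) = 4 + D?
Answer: 3983/13 ≈ 306.38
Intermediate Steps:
(3015 + 4951)/(h(-63, -16) + O(21, -9)) = (3015 + 4951)/((4 - 16) + (29 - 1*(-9))) = 7966/(-12 + (29 + 9)) = 7966/(-12 + 38) = 7966/26 = 7966*(1/26) = 3983/13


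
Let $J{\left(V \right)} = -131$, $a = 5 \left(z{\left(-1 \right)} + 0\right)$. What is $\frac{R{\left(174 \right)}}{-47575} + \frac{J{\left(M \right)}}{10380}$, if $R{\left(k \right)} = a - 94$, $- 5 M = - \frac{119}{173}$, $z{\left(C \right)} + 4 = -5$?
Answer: $- \frac{5537}{570900} \approx -0.0096987$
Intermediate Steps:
$z{\left(C \right)} = -9$ ($z{\left(C \right)} = -4 - 5 = -9$)
$a = -45$ ($a = 5 \left(-9 + 0\right) = 5 \left(-9\right) = -45$)
$M = \frac{119}{865}$ ($M = - \frac{\left(-119\right) \frac{1}{173}}{5} = \left(- \frac{1}{5}\right) \left(- \frac{119}{173}\right) = \frac{119}{865} \approx 0.13757$)
$R{\left(k \right)} = -139$ ($R{\left(k \right)} = -45 - 94 = -139$)
$\frac{R{\left(174 \right)}}{-47575} + \frac{J{\left(M \right)}}{10380} = - \frac{139}{-47575} - \frac{131}{10380} = \left(-139\right) \left(- \frac{1}{47575}\right) - \frac{131}{10380} = \frac{139}{47575} - \frac{131}{10380} = - \frac{5537}{570900}$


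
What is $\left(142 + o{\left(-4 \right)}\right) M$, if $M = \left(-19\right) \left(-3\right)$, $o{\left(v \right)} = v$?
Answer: $7866$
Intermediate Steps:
$M = 57$
$\left(142 + o{\left(-4 \right)}\right) M = \left(142 - 4\right) 57 = 138 \cdot 57 = 7866$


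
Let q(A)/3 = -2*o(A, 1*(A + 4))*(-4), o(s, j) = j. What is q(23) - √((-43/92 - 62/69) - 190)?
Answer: 648 - I*√3644373/138 ≈ 648.0 - 13.834*I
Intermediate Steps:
q(A) = 96 + 24*A (q(A) = 3*(-2*(A + 4)*(-4)) = 3*(-2*(4 + A)*(-4)) = 3*((-8 - 2*A)*(-4)) = 3*(32 + 8*A) = 96 + 24*A)
q(23) - √((-43/92 - 62/69) - 190) = (96 + 24*23) - √((-43/92 - 62/69) - 190) = (96 + 552) - √((-43*1/92 - 62*1/69) - 190) = 648 - √((-43/92 - 62/69) - 190) = 648 - √(-377/276 - 190) = 648 - √(-52817/276) = 648 - I*√3644373/138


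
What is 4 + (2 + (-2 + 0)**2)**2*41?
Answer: 1480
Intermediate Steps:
4 + (2 + (-2 + 0)**2)**2*41 = 4 + (2 + (-2)**2)**2*41 = 4 + (2 + 4)**2*41 = 4 + 6**2*41 = 4 + 36*41 = 4 + 1476 = 1480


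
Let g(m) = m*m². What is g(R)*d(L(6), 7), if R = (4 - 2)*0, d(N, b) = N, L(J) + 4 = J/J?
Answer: 0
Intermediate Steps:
L(J) = -3 (L(J) = -4 + J/J = -4 + 1 = -3)
R = 0 (R = 2*0 = 0)
g(m) = m³
g(R)*d(L(6), 7) = 0³*(-3) = 0*(-3) = 0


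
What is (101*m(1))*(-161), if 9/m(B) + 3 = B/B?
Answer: 146349/2 ≈ 73175.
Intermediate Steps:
m(B) = -9/2 (m(B) = 9/(-3 + B/B) = 9/(-3 + 1) = 9/(-2) = 9*(-1/2) = -9/2)
(101*m(1))*(-161) = (101*(-9/2))*(-161) = -909/2*(-161) = 146349/2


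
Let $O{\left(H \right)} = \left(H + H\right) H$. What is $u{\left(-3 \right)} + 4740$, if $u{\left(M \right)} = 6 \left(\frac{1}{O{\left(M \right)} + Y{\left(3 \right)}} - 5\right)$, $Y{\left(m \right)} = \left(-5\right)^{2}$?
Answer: $\frac{202536}{43} \approx 4710.1$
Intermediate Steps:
$Y{\left(m \right)} = 25$
$O{\left(H \right)} = 2 H^{2}$ ($O{\left(H \right)} = 2 H H = 2 H^{2}$)
$u{\left(M \right)} = -30 + \frac{6}{25 + 2 M^{2}}$ ($u{\left(M \right)} = 6 \left(\frac{1}{2 M^{2} + 25} - 5\right) = 6 \left(\frac{1}{25 + 2 M^{2}} - 5\right) = 6 \left(-5 + \frac{1}{25 + 2 M^{2}}\right) = -30 + \frac{6}{25 + 2 M^{2}}$)
$u{\left(-3 \right)} + 4740 = \frac{12 \left(-62 - 5 \left(-3\right)^{2}\right)}{25 + 2 \left(-3\right)^{2}} + 4740 = \frac{12 \left(-62 - 45\right)}{25 + 2 \cdot 9} + 4740 = \frac{12 \left(-62 - 45\right)}{25 + 18} + 4740 = 12 \cdot \frac{1}{43} \left(-107\right) + 4740 = - \frac{1284}{43} + 4740 = \frac{202536}{43}$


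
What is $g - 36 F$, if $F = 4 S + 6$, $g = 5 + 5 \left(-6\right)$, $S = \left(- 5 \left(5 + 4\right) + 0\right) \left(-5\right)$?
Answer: $-32641$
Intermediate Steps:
$S = 225$ ($S = \left(\left(-5\right) 9 + 0\right) \left(-5\right) = \left(-45 + 0\right) \left(-5\right) = \left(-45\right) \left(-5\right) = 225$)
$g = -25$ ($g = 5 - 30 = -25$)
$F = 906$ ($F = 4 \cdot 225 + 6 = 900 + 6 = 906$)
$g - 36 F = -25 - 32616 = -32641$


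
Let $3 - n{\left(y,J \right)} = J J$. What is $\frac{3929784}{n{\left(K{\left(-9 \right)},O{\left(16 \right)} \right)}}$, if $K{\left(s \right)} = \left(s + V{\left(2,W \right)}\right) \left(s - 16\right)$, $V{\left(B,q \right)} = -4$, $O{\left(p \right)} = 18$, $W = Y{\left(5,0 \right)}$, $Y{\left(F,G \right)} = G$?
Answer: $- \frac{1309928}{107} \approx -12242.0$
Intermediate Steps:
$W = 0$
$K{\left(s \right)} = \left(-16 + s\right) \left(-4 + s\right)$ ($K{\left(s \right)} = \left(s - 4\right) \left(s - 16\right) = \left(-4 + s\right) \left(-16 + s\right) = \left(-16 + s\right) \left(-4 + s\right)$)
$n{\left(y,J \right)} = 3 - J^{2}$ ($n{\left(y,J \right)} = 3 - J J = 3 - J^{2}$)
$\frac{3929784}{n{\left(K{\left(-9 \right)},O{\left(16 \right)} \right)}} = \frac{3929784}{3 - 18^{2}} = \frac{3929784}{3 - 324} = \frac{3929784}{-321} = 3929784 \left(- \frac{1}{321}\right) = - \frac{1309928}{107}$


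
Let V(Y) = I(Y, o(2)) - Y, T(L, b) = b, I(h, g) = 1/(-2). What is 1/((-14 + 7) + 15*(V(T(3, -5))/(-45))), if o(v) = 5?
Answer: -2/17 ≈ -0.11765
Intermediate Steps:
I(h, g) = -1/2
V(Y) = -1/2 - Y
1/((-14 + 7) + 15*(V(T(3, -5))/(-45))) = 1/((-14 + 7) + 15*((-1/2 - 1*(-5))/(-45))) = 1/(-7 + 15*((-1/2 + 5)*(-1/45))) = 1/(-7 + 15*((9/2)*(-1/45))) = 1/(-7 + 15*(-1/10)) = 1/(-7 - 3/2) = 1/(-17/2) = -2/17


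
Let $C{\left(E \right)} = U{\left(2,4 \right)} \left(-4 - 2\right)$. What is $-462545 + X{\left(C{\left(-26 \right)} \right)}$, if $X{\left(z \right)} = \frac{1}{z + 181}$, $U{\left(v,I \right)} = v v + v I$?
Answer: $- \frac{50417404}{109} \approx -4.6255 \cdot 10^{5}$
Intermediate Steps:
$U{\left(v,I \right)} = v^{2} + I v$
$C{\left(E \right)} = -72$ ($C{\left(E \right)} = 2 \left(4 + 2\right) \left(-4 - 2\right) = 2 \cdot 6 \left(-6\right) = 12 \left(-6\right) = -72$)
$X{\left(z \right)} = \frac{1}{181 + z}$
$-462545 + X{\left(C{\left(-26 \right)} \right)} = -462545 + \frac{1}{181 - 72} = -462545 + \frac{1}{109} = - \frac{50417404}{109}$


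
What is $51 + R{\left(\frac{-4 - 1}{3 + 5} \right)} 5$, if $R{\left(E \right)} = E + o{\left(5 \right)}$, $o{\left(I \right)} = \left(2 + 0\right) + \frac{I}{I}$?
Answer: $\frac{503}{8} \approx 62.875$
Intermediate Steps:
$o{\left(I \right)} = 3$ ($o{\left(I \right)} = 2 + 1 = 3$)
$R{\left(E \right)} = 3 + E$ ($R{\left(E \right)} = E + 3 = 3 + E$)
$51 + R{\left(\frac{-4 - 1}{3 + 5} \right)} 5 = 51 + \left(3 + \frac{-4 - 1}{3 + 5}\right) 5 = 51 + \left(3 - \frac{5}{8}\right) 5 = 51 + \frac{19}{8} \cdot 5 = 51 + \frac{95}{8} = \frac{503}{8}$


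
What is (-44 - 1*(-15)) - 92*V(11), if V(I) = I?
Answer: -1041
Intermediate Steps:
(-44 - 1*(-15)) - 92*V(11) = (-44 - 1*(-15)) - 92*11 = (-44 + 15) - 1012 = -29 - 1012 = -1041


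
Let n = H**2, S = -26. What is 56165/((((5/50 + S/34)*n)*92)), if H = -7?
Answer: -4774025/254702 ≈ -18.744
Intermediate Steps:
n = 49 (n = (-7)**2 = 49)
56165/((((5/50 + S/34)*n)*92)) = 56165/((((5/50 - 26/34)*49)*92)) = 56165/((((5*(1/50) - 26*1/34)*49)*92)) = 56165/((((1/10 - 13/17)*49)*92)) = 56165/((-113/170*49*92)) = 56165/((-5537/170*92)) = 56165/(-254702/85) = 56165*(-85/254702) = -4774025/254702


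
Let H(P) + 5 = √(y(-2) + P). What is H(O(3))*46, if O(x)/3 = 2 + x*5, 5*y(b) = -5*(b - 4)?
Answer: -230 + 46*√57 ≈ 117.29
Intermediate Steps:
y(b) = 4 - b (y(b) = (-5*(b - 4))/5 = (-5*(-4 + b))/5 = (20 - 5*b)/5 = 4 - b)
O(x) = 6 + 15*x (O(x) = 3*(2 + x*5) = 3*(2 + 5*x) = 6 + 15*x)
H(P) = -5 + √(6 + P) (H(P) = -5 + √((4 - 1*(-2)) + P) = -5 + √((4 + 2) + P) = -5 + √(6 + P))
H(O(3))*46 = (-5 + √(6 + (6 + 15*3)))*46 = (-5 + √(6 + (6 + 45)))*46 = (-5 + √(6 + 51))*46 = (-5 + √57)*46 = -230 + 46*√57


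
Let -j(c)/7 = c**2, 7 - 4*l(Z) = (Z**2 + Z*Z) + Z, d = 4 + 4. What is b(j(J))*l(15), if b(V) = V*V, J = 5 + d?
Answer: -320482981/2 ≈ -1.6024e+8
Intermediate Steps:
d = 8
l(Z) = 7/4 - Z**2/2 - Z/4 (l(Z) = 7/4 - ((Z**2 + Z*Z) + Z)/4 = 7/4 - ((Z**2 + Z**2) + Z)/4 = 7/4 - (2*Z**2 + Z)/4 = 7/4 - (Z + 2*Z**2)/4 = 7/4 + (-Z**2/2 - Z/4) = 7/4 - Z**2/2 - Z/4)
J = 13 (J = 5 + 8 = 13)
j(c) = -7*c**2
b(V) = V**2
b(j(J))*l(15) = (-7*13**2)**2*(7/4 - 1/2*15**2 - 1/4*15) = (-7*169)**2*(7/4 - 1/2*225 - 15/4) = (-1183)**2*(7/4 - 225/2 - 15/4) = 1399489*(-229/2) = -320482981/2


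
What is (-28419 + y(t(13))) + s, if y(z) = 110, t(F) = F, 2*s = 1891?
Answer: -54727/2 ≈ -27364.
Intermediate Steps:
s = 1891/2 (s = (1/2)*1891 = 1891/2 ≈ 945.50)
(-28419 + y(t(13))) + s = (-28419 + 110) + 1891/2 = -28309 + 1891/2 = -54727/2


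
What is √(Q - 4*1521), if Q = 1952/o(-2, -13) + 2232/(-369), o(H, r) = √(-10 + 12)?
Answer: 2*√(-2559343 + 410164*√2)/41 ≈ 68.628*I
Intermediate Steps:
o(H, r) = √2
Q = -248/41 + 976*√2 (Q = 1952/(√2) + 2232/(-369) = 1952*(√2/2) + 2232*(-1/369) = 976*√2 - 248/41 = -248/41 + 976*√2 ≈ 1374.2)
√(Q - 4*1521) = √((-248/41 + 976*√2) - 4*1521) = √((-248/41 + 976*√2) - 6084) = √(-249692/41 + 976*√2)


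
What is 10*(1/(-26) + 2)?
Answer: 255/13 ≈ 19.615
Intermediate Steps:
10*(1/(-26) + 2) = 10*(-1/26 + 2) = 10*(51/26) = 255/13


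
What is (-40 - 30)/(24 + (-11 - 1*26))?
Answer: 70/13 ≈ 5.3846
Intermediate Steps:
(-40 - 30)/(24 + (-11 - 1*26)) = -70/(24 + (-11 - 26)) = -70/(24 - 37) = -70/(-13) = -1/13*(-70) = 70/13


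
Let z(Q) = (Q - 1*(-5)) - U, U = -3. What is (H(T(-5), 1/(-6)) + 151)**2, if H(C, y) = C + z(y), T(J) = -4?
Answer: 863041/36 ≈ 23973.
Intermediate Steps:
z(Q) = 8 + Q (z(Q) = (Q - 1*(-5)) - 1*(-3) = (Q + 5) + 3 = (5 + Q) + 3 = 8 + Q)
H(C, y) = 8 + C + y (H(C, y) = C + (8 + y) = 8 + C + y)
(H(T(-5), 1/(-6)) + 151)**2 = ((8 - 4 + 1/(-6)) + 151)**2 = ((8 - 4 - 1/6) + 151)**2 = (23/6 + 151)**2 = (929/6)**2 = 863041/36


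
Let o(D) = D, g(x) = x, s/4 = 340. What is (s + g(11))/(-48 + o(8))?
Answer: -1371/40 ≈ -34.275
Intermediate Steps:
s = 1360 (s = 4*340 = 1360)
(s + g(11))/(-48 + o(8)) = (1360 + 11)/(-48 + 8) = 1371/(-40) = 1371*(-1/40) = -1371/40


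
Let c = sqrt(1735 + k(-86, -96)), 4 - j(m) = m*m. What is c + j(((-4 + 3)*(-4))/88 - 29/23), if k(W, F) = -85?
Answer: 645919/256036 + 5*sqrt(66) ≈ 43.143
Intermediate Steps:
j(m) = 4 - m**2 (j(m) = 4 - m*m = 4 - m**2)
c = 5*sqrt(66) (c = sqrt(1735 - 85) = sqrt(1650) = 5*sqrt(66) ≈ 40.620)
c + j(((-4 + 3)*(-4))/88 - 29/23) = 5*sqrt(66) + (4 - (((-4 + 3)*(-4))/88 - 29/23)**2) = 5*sqrt(66) + (4 - (-1*(-4)*(1/88) - 29*1/23)**2) = 5*sqrt(66) + (4 - (4*(1/88) - 29/23)**2) = 5*sqrt(66) + (4 - (1/22 - 29/23)**2) = 5*sqrt(66) + (4 - (-615/506)**2) = 5*sqrt(66) + (4 - 1*378225/256036) = 5*sqrt(66) + (4 - 378225/256036) = 5*sqrt(66) + 645919/256036 = 645919/256036 + 5*sqrt(66)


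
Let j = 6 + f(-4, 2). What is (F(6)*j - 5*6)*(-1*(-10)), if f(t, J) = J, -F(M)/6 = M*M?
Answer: -17580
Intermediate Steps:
F(M) = -6*M² (F(M) = -6*M*M = -6*M²)
j = 8 (j = 6 + 2 = 8)
(F(6)*j - 5*6)*(-1*(-10)) = (-6*6²*8 - 5*6)*(-1*(-10)) = (-6*36*8 - 30)*10 = (-216*8 - 30)*10 = (-1728 - 30)*10 = -1758*10 = -17580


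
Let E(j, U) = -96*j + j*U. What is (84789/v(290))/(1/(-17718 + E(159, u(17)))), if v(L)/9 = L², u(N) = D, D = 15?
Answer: -288254337/84100 ≈ -3427.5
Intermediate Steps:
u(N) = 15
E(j, U) = -96*j + U*j
v(L) = 9*L²
(84789/v(290))/(1/(-17718 + E(159, u(17)))) = (84789/((9*290²)))/(1/(-17718 + 159*(-96 + 15))) = (84789/((9*84100)))/(1/(-17718 + 159*(-81))) = (84789/756900)/(1/(-17718 - 12879)) = (84789*(1/756900))/(1/(-30597)) = 9421/(84100*(-1/30597)) = (9421/84100)*(-30597) = -288254337/84100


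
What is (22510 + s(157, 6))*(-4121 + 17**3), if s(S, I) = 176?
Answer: 17967312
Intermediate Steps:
(22510 + s(157, 6))*(-4121 + 17**3) = (22510 + 176)*(-4121 + 17**3) = 22686*(-4121 + 4913) = 22686*792 = 17967312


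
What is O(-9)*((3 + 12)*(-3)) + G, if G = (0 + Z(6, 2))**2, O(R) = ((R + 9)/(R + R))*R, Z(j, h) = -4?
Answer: 16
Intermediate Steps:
O(R) = 9/2 + R/2 (O(R) = ((9 + R)/((2*R)))*R = ((9 + R)*(1/(2*R)))*R = ((9 + R)/(2*R))*R = 9/2 + R/2)
G = 16 (G = (0 - 4)**2 = (-4)**2 = 16)
O(-9)*((3 + 12)*(-3)) + G = (9/2 + (1/2)*(-9))*((3 + 12)*(-3)) + 16 = (9/2 - 9/2)*(15*(-3)) + 16 = 0*(-45) + 16 = 0 + 16 = 16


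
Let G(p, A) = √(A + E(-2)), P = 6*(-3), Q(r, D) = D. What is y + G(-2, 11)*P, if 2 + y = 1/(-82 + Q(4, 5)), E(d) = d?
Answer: -4313/77 ≈ -56.013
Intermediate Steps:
P = -18
y = -155/77 (y = -2 + 1/(-82 + 5) = -2 + 1/(-77) = -2 - 1/77 = -155/77 ≈ -2.0130)
G(p, A) = √(-2 + A) (G(p, A) = √(A - 2) = √(-2 + A))
y + G(-2, 11)*P = -155/77 + √(-2 + 11)*(-18) = -155/77 + √9*(-18) = -155/77 + 3*(-18) = -155/77 - 54 = -4313/77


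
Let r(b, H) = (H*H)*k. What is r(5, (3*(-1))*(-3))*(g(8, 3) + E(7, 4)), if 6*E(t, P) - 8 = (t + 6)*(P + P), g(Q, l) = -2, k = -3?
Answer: -4050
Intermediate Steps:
E(t, P) = 4/3 + P*(6 + t)/3 (E(t, P) = 4/3 + ((t + 6)*(P + P))/6 = 4/3 + ((6 + t)*(2*P))/6 = 4/3 + (2*P*(6 + t))/6 = 4/3 + P*(6 + t)/3)
r(b, H) = -3*H² (r(b, H) = (H*H)*(-3) = H²*(-3) = -3*H²)
r(5, (3*(-1))*(-3))*(g(8, 3) + E(7, 4)) = (-3*((3*(-1))*(-3))²)*(-2 + (4/3 + 2*4 + (⅓)*4*7)) = (-3*(-3*(-3))²)*(-2 + (4/3 + 8 + 28/3)) = (-3*9²)*(-2 + 56/3) = -3*81*(50/3) = -243*50/3 = -4050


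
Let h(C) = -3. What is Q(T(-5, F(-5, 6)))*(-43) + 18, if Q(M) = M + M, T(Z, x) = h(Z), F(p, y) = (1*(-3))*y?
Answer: 276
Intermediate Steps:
F(p, y) = -3*y
T(Z, x) = -3
Q(M) = 2*M
Q(T(-5, F(-5, 6)))*(-43) + 18 = (2*(-3))*(-43) + 18 = -6*(-43) + 18 = 258 + 18 = 276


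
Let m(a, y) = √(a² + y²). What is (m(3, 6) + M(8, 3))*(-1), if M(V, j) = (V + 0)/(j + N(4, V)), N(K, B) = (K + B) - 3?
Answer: -⅔ - 3*√5 ≈ -7.3749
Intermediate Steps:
N(K, B) = -3 + B + K (N(K, B) = (B + K) - 3 = -3 + B + K)
M(V, j) = V/(1 + V + j) (M(V, j) = (V + 0)/(j + (-3 + V + 4)) = V/(j + (1 + V)) = V/(1 + V + j))
(m(3, 6) + M(8, 3))*(-1) = (√(3² + 6²) + 8/(1 + 8 + 3))*(-1) = (√(9 + 36) + 8/12)*(-1) = (√45 + 8*(1/12))*(-1) = (3*√5 + ⅔)*(-1) = (⅔ + 3*√5)*(-1) = -⅔ - 3*√5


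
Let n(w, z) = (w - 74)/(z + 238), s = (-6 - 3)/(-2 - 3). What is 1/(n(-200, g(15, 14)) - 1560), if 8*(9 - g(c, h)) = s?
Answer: -9871/15409720 ≈ -0.00064057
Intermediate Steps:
s = 9/5 (s = -9/(-5) = -9*(-1/5) = 9/5 ≈ 1.8000)
g(c, h) = 351/40 (g(c, h) = 9 - 1/8*9/5 = 9 - 9/40 = 351/40)
n(w, z) = (-74 + w)/(238 + z)
1/(n(-200, g(15, 14)) - 1560) = 1/((-74 - 200)/(238 + 351/40) - 1560) = 1/(-274/(9871/40) - 1560) = 1/((40/9871)*(-274) - 1560) = 1/(-10960/9871 - 1560) = 1/(-15409720/9871) = -9871/15409720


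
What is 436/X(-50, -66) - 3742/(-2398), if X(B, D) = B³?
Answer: 58338059/37468750 ≈ 1.5570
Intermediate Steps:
436/X(-50, -66) - 3742/(-2398) = 436/((-50)³) - 3742/(-2398) = 436/(-125000) - 3742*(-1/2398) = 436*(-1/125000) + 1871/1199 = -109/31250 + 1871/1199 = 58338059/37468750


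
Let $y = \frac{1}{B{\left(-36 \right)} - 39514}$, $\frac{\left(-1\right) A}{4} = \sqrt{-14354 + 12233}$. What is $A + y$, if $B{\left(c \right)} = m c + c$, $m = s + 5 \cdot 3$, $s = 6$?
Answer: $- \frac{1}{40306} - 4 i \sqrt{2121} \approx -2.481 \cdot 10^{-5} - 184.22 i$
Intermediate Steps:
$m = 21$ ($m = 6 + 5 \cdot 3 = 6 + 15 = 21$)
$B{\left(c \right)} = 22 c$ ($B{\left(c \right)} = 21 c + c = 22 c$)
$A = - 4 i \sqrt{2121}$ ($A = - 4 \sqrt{-14354 + 12233} = - 4 \sqrt{-2121} = - 4 i \sqrt{2121} \approx - 184.22 i$)
$y = - \frac{1}{40306}$ ($y = \frac{1}{22 \left(-36\right) - 39514} = \frac{1}{-792 - 39514} = \frac{1}{-40306} = - \frac{1}{40306} \approx -2.481 \cdot 10^{-5}$)
$A + y = - 4 i \sqrt{2121} - \frac{1}{40306} = - \frac{1}{40306} - 4 i \sqrt{2121}$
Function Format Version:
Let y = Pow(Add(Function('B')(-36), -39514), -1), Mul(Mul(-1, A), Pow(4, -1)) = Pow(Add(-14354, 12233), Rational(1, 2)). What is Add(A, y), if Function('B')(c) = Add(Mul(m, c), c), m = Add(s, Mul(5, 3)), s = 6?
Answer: Add(Rational(-1, 40306), Mul(-4, I, Pow(2121, Rational(1, 2)))) ≈ Add(-2.4810e-5, Mul(-184.22, I))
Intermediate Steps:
m = 21 (m = Add(6, Mul(5, 3)) = Add(6, 15) = 21)
Function('B')(c) = Mul(22, c) (Function('B')(c) = Add(Mul(21, c), c) = Mul(22, c))
A = Mul(-4, I, Pow(2121, Rational(1, 2))) (A = Mul(-4, Pow(Add(-14354, 12233), Rational(1, 2))) = Mul(-4, Pow(-2121, Rational(1, 2))) = Mul(-4, Mul(I, Pow(2121, Rational(1, 2)))) = Mul(-4, I, Pow(2121, Rational(1, 2))) ≈ Mul(-184.22, I))
y = Rational(-1, 40306) (y = Pow(Add(Mul(22, -36), -39514), -1) = Pow(Add(-792, -39514), -1) = Pow(-40306, -1) = Rational(-1, 40306) ≈ -2.4810e-5)
Add(A, y) = Add(Mul(-4, I, Pow(2121, Rational(1, 2))), Rational(-1, 40306)) = Add(Rational(-1, 40306), Mul(-4, I, Pow(2121, Rational(1, 2))))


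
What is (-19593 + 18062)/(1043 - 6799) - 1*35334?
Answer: -203380973/5756 ≈ -35334.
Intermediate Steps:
(-19593 + 18062)/(1043 - 6799) - 1*35334 = -1531/(-5756) - 35334 = -1531*(-1/5756) - 35334 = 1531/5756 - 35334 = -203380973/5756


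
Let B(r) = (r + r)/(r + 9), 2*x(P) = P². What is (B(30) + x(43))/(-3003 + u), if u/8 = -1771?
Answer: -24077/446446 ≈ -0.053930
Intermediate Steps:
u = -14168 (u = 8*(-1771) = -14168)
x(P) = P²/2
B(r) = 2*r/(9 + r) (B(r) = (2*r)/(9 + r) = 2*r/(9 + r))
(B(30) + x(43))/(-3003 + u) = (2*30/(9 + 30) + (½)*43²)/(-3003 - 14168) = (2*30/39 + (½)*1849)/(-17171) = (2*30*(1/39) + 1849/2)*(-1/17171) = (20/13 + 1849/2)*(-1/17171) = (24077/26)*(-1/17171) = -24077/446446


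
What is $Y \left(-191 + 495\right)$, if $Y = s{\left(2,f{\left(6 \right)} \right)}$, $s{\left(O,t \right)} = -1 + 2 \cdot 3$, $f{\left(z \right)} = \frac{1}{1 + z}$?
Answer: $1520$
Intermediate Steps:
$s{\left(O,t \right)} = 5$ ($s{\left(O,t \right)} = -1 + 6 = 5$)
$Y = 5$
$Y \left(-191 + 495\right) = 5 \left(-191 + 495\right) = 5 \cdot 304 = 1520$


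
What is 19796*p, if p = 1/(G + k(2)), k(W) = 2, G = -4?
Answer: -9898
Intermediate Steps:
p = -1/2 (p = 1/(-4 + 2) = 1/(-2) = -1/2 ≈ -0.50000)
19796*p = 19796*(-1/2) = -9898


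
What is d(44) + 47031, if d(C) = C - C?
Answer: 47031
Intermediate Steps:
d(C) = 0
d(44) + 47031 = 0 + 47031 = 47031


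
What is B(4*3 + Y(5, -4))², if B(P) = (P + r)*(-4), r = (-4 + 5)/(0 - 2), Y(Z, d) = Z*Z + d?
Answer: 16900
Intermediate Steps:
Y(Z, d) = d + Z² (Y(Z, d) = Z² + d = d + Z²)
r = -½ (r = 1/(-2) = 1*(-½) = -½ ≈ -0.50000)
B(P) = 2 - 4*P (B(P) = (P - ½)*(-4) = (-½ + P)*(-4) = 2 - 4*P)
B(4*3 + Y(5, -4))² = (2 - 4*(4*3 + (-4 + 5²)))² = (2 - 4*(12 + (-4 + 25)))² = (2 - 4*(12 + 21))² = (2 - 4*33)² = (2 - 132)² = (-130)² = 16900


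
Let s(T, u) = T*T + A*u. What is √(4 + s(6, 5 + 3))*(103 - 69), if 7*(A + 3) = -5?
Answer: 204*√14/7 ≈ 109.04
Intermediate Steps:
A = -26/7 (A = -3 + (⅐)*(-5) = -3 - 5/7 = -26/7 ≈ -3.7143)
s(T, u) = T² - 26*u/7 (s(T, u) = T*T - 26*u/7 = T² - 26*u/7)
√(4 + s(6, 5 + 3))*(103 - 69) = √(4 + (6² - 26*(5 + 3)/7))*(103 - 69) = √(4 + (36 - 26/7*8))*34 = √(4 + (36 - 208/7))*34 = √(4 + 44/7)*34 = √(72/7)*34 = (6*√14/7)*34 = 204*√14/7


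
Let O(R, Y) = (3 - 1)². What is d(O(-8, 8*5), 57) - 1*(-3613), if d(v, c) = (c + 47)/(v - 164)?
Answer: 72247/20 ≈ 3612.4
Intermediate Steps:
O(R, Y) = 4 (O(R, Y) = 2² = 4)
d(v, c) = (47 + c)/(-164 + v)
d(O(-8, 8*5), 57) - 1*(-3613) = (47 + 57)/(-164 + 4) - 1*(-3613) = 104/(-160) + 3613 = -1/160*104 + 3613 = -13/20 + 3613 = 72247/20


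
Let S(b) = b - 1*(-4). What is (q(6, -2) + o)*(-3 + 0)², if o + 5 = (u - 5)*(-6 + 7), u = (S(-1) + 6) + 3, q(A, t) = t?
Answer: 0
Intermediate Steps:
S(b) = 4 + b (S(b) = b + 4 = 4 + b)
u = 12 (u = ((4 - 1) + 6) + 3 = (3 + 6) + 3 = 9 + 3 = 12)
o = 2 (o = -5 + (12 - 5)*(-6 + 7) = -5 + 7*1 = -5 + 7 = 2)
(q(6, -2) + o)*(-3 + 0)² = (-2 + 2)*(-3 + 0)² = 0*(-3)² = 0*9 = 0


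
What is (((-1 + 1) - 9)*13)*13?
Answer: -1521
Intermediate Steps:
(((-1 + 1) - 9)*13)*13 = ((0 - 9)*13)*13 = -9*13*13 = -117*13 = -1521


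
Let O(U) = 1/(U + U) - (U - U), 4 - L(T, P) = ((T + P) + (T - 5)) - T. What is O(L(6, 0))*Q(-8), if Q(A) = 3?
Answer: ½ ≈ 0.50000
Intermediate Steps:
L(T, P) = 9 - P - T (L(T, P) = 4 - (((T + P) + (T - 5)) - T) = 4 - (((P + T) + (-5 + T)) - T) = 4 - ((-5 + P + 2*T) - T) = 4 - (-5 + P + T) = 4 + (5 - P - T) = 9 - P - T)
O(U) = 1/(2*U) (O(U) = 1/(2*U) - 1*0 = 1/(2*U) + 0 = 1/(2*U))
O(L(6, 0))*Q(-8) = (1/(2*(9 - 1*0 - 1*6)))*3 = (1/(2*(9 + 0 - 6)))*3 = ((½)/3)*3 = ((½)*(⅓))*3 = (⅙)*3 = ½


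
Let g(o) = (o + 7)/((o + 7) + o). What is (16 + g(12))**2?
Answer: 265225/961 ≈ 275.99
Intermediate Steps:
g(o) = (7 + o)/(7 + 2*o) (g(o) = (7 + o)/((7 + o) + o) = (7 + o)/(7 + 2*o))
(16 + g(12))**2 = (16 + (7 + 12)/(7 + 2*12))**2 = (16 + 19/(7 + 24))**2 = (16 + 19/31)**2 = (515/31)**2 = 265225/961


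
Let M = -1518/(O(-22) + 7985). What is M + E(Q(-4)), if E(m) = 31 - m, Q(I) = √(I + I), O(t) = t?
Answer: 245335/7963 - 2*I*√2 ≈ 30.809 - 2.8284*I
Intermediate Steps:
Q(I) = √2*√I (Q(I) = √(2*I) = √2*√I)
M = -1518/7963 (M = -1518/(-22 + 7985) = -1518/7963 ≈ -0.19063)
M + E(Q(-4)) = -1518/7963 + (31 - √2*√(-4)) = -1518/7963 + (31 - √2*2*I) = -1518/7963 + (31 - 2*I*√2) = 245335/7963 - 2*I*√2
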